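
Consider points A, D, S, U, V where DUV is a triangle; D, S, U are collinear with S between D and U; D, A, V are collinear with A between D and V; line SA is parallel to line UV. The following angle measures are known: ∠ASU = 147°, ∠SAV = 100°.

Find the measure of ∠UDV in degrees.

∠UDV = 67°

1. ∠ASD = 33°  [linear pair at S on DU]
2. ∠DAS = 80°  [linear pair at A on DV]
3. ∠ADS = 67°  [△DSA]
4. ∠UDV = 67°  [S on DU, A on DV]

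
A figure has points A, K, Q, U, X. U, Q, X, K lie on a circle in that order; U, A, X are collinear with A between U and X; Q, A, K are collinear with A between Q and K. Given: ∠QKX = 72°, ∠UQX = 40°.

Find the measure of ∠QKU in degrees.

∠QKU = 68°

1. ∠QUX = 72°  [same arc QX]
2. ∠QXU = 68°  [△UQX]
3. ∠QKU = 68°  [same arc UQ]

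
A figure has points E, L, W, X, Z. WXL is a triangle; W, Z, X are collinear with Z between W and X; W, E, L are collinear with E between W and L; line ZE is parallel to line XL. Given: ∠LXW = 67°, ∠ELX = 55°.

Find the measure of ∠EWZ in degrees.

1. ∠WLX = 55°  [E on ray LW]
2. ∠LWX = 58°  [△WXL]
3. ∠EWZ = 58°  [Z on WX, E on WL]

∠EWZ = 58°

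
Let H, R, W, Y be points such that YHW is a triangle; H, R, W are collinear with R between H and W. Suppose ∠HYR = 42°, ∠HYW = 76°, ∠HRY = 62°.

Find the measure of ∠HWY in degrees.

1. ∠RHY = 76°  [△YHR]
2. ∠WHY = 76°  [R on ray HW]
3. ∠HWY = 28°  [△YHW]

∠HWY = 28°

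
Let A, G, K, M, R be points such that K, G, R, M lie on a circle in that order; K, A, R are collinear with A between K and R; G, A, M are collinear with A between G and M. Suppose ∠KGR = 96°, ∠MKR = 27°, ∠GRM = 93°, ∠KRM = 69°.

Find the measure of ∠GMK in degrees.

∠GMK = 24°

1. ∠GKM = 87°  [cyclic KGRM, opposite ∠K+∠R]
2. ∠KGM = 69°  [same arc KM]
3. ∠GMK = 24°  [△KGM]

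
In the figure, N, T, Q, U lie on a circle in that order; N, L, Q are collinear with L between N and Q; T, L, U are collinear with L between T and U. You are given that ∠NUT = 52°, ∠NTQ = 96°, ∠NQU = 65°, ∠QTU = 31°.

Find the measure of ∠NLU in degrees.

1. ∠NUQ = 84°  [cyclic NTQU, opposite ∠T+∠U]
2. ∠QNU = 31°  [△NQU]
3. ∠NLU = 97°  [△NLU]

∠NLU = 97°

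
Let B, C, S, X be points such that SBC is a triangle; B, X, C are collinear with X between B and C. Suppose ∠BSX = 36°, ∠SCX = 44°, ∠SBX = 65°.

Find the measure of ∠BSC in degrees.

1. ∠BCS = 44°  [X on ray CB]
2. ∠CBS = 65°  [X on ray BC]
3. ∠BSC = 71°  [△SBC]

∠BSC = 71°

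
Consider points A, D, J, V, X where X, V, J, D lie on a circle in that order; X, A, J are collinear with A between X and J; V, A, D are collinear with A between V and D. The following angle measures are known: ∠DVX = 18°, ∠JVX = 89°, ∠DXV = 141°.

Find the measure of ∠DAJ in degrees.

∠DAJ = 92°

1. ∠DJX = 18°  [same arc XD]
2. ∠VDX = 21°  [△XVD]
3. ∠JDX = 91°  [cyclic XVJD, opposite ∠V+∠D]
4. ∠DXJ = 71°  [△XJD]
5. ∠DAX = 88°  [△XAD]
6. ∠DAJ = 92°  [linear pair at A on XJ]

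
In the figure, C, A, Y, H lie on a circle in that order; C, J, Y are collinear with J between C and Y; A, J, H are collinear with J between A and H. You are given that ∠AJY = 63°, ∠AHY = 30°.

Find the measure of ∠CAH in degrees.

1. ∠AJC = 117°  [linear pair at J on CY]
2. ∠ACY = 30°  [same arc AY]
3. ∠CAH = 33°  [△CJA]

∠CAH = 33°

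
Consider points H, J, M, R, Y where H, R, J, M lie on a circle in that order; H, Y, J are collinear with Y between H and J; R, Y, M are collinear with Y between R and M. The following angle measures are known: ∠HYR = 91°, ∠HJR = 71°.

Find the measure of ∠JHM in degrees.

∠JHM = 20°

1. ∠JYM = 91°  [vertical angles at Y]
2. ∠HMR = 71°  [same arc HR]
3. ∠HYM = 89°  [linear pair at Y on HJ]
4. ∠JHM = 20°  [△HYM]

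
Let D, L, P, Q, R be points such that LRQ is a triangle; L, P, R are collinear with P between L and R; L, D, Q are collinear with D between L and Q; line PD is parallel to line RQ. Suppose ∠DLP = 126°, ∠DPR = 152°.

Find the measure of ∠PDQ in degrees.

∠PDQ = 154°

1. ∠DPL = 28°  [linear pair at P on LR]
2. ∠LDP = 26°  [△LPD]
3. ∠PDQ = 154°  [linear pair at D on LQ]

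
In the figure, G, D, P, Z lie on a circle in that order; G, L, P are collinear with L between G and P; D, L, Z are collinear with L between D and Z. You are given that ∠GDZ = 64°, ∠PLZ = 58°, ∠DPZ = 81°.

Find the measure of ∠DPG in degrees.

1. ∠GPZ = 64°  [same arc GZ]
2. ∠DLG = 58°  [vertical angles at L]
3. ∠DZP = 58°  [△PLZ]
4. ∠PDZ = 41°  [△DPZ]
5. ∠DLP = 122°  [linear pair at L on GP]
6. ∠DPG = 17°  [△DLP]

∠DPG = 17°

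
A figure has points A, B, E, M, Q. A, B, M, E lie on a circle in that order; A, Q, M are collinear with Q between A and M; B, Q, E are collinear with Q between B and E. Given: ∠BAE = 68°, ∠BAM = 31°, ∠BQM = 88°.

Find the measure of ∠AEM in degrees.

∠AEM = 86°

1. ∠BME = 112°  [cyclic ABME, opposite ∠A+∠M]
2. ∠BEM = 31°  [same arc BM]
3. ∠AQE = 88°  [vertical angles at Q]
4. ∠EBM = 37°  [△BME]
5. ∠EQM = 92°  [linear pair at Q on AM]
6. ∠EAM = 37°  [same arc ME]
7. ∠AME = 57°  [△MQE]
8. ∠AEM = 86°  [△AME]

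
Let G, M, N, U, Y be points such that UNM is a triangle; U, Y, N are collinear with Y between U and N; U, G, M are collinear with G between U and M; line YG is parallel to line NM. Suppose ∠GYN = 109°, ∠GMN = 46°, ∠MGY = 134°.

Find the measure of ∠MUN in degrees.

1. ∠GYU = 71°  [linear pair at Y on UN]
2. ∠NMU = 46°  [G on ray MU]
3. ∠MNU = 71°  [YG∥NM, corresponding at Y]
4. ∠MUN = 63°  [△UNM]

∠MUN = 63°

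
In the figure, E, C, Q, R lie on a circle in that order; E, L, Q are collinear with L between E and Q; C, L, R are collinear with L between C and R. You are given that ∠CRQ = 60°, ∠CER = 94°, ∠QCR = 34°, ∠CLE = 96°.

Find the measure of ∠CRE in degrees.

1. ∠CEQ = 60°  [same arc CQ]
2. ∠ECR = 24°  [△ELC]
3. ∠CRE = 62°  [△ECR]

∠CRE = 62°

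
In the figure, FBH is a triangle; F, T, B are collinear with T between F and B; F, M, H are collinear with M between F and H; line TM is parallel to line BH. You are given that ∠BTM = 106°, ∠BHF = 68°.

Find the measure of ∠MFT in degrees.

∠MFT = 38°

1. ∠FTM = 74°  [linear pair at T on FB]
2. ∠FMT = 68°  [TM∥BH, corresponding at M]
3. ∠MFT = 38°  [△FTM]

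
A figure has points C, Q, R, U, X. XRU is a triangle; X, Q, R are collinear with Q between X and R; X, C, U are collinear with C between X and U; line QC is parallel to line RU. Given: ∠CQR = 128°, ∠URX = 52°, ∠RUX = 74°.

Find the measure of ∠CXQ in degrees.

1. ∠CQX = 52°  [linear pair at Q on XR]
2. ∠QCX = 74°  [QC∥RU, corresponding at C]
3. ∠CXQ = 54°  [△XQC]

∠CXQ = 54°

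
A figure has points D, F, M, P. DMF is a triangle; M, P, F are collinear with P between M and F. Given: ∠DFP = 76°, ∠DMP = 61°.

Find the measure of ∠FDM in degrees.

∠FDM = 43°

1. ∠DFM = 76°  [P on ray FM]
2. ∠DMF = 61°  [P on ray MF]
3. ∠FDM = 43°  [△DMF]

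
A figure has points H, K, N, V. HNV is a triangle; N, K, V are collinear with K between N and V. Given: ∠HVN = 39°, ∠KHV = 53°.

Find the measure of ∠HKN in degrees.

1. ∠HVK = 39°  [K on ray VN]
2. ∠HKV = 88°  [△HKV]
3. ∠HKN = 92°  [linear pair at K on NV]

∠HKN = 92°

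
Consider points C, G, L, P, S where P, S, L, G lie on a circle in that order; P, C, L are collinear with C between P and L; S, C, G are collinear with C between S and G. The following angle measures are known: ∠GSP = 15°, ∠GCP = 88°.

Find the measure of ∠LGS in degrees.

1. ∠GLP = 15°  [same arc PG]
2. ∠GCL = 92°  [linear pair at C on PL]
3. ∠LGS = 73°  [△LCG]

∠LGS = 73°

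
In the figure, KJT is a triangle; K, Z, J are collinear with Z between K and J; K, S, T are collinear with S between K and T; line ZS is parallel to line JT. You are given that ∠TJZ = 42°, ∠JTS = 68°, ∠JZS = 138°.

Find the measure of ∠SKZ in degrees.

1. ∠JTK = 68°  [S on ray TK]
2. ∠KZS = 42°  [linear pair at Z on KJ]
3. ∠KSZ = 68°  [ZS∥JT, corresponding at S]
4. ∠SKZ = 70°  [△KZS]

∠SKZ = 70°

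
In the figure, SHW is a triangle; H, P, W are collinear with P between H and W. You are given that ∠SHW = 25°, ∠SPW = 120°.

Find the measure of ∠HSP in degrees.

∠HSP = 95°

1. ∠PHS = 25°  [P on ray HW]
2. ∠HPS = 60°  [linear pair at P on HW]
3. ∠HSP = 95°  [△SHP]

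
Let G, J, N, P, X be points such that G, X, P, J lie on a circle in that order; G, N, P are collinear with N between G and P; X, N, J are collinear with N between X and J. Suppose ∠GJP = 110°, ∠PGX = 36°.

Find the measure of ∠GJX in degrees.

∠GJX = 74°

1. ∠GXP = 70°  [cyclic GXPJ, opposite ∠X+∠J]
2. ∠GPX = 74°  [△GXP]
3. ∠GJX = 74°  [same arc GX]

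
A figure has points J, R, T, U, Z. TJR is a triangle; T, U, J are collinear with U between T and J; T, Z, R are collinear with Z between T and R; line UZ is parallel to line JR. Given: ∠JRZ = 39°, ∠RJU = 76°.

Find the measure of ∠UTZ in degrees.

1. ∠JRT = 39°  [Z on ray RT]
2. ∠RJT = 76°  [U on ray JT]
3. ∠JTR = 65°  [△TJR]
4. ∠UTZ = 65°  [U on TJ, Z on TR]

∠UTZ = 65°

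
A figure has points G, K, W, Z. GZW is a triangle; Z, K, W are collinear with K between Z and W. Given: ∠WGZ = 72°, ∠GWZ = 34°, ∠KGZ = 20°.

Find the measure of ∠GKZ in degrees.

∠GKZ = 86°

1. ∠GZW = 74°  [△GZW]
2. ∠GZK = 74°  [K on ray ZW]
3. ∠GKZ = 86°  [△GZK]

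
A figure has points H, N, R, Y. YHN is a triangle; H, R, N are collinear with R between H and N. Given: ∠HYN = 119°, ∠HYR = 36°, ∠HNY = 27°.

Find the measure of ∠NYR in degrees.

∠NYR = 83°

1. ∠NHY = 34°  [△YHN]
2. ∠RNY = 27°  [R on ray NH]
3. ∠RHY = 34°  [R on ray HN]
4. ∠HRY = 110°  [△YHR]
5. ∠NRY = 70°  [linear pair at R on HN]
6. ∠NYR = 83°  [△YRN]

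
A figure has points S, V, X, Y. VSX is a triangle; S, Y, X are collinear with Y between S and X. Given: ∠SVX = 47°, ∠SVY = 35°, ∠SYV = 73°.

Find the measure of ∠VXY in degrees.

1. ∠VSY = 72°  [△VSY]
2. ∠VSX = 72°  [Y on ray SX]
3. ∠SXV = 61°  [△VSX]
4. ∠VXY = 61°  [Y on ray XS]

∠VXY = 61°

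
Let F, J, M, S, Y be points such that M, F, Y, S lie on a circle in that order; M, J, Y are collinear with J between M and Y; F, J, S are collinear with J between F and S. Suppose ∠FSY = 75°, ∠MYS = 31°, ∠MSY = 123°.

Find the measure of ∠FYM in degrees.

∠FYM = 48°

1. ∠FMY = 75°  [same arc FY]
2. ∠MFY = 57°  [cyclic MFYS, opposite ∠F+∠S]
3. ∠FYM = 48°  [△MFY]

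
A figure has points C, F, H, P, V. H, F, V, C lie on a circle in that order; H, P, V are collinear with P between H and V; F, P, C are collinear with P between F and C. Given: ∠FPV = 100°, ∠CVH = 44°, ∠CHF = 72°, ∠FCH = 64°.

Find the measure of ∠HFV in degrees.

1. ∠FPH = 80°  [linear pair at P on HV]
2. ∠CFH = 44°  [same arc HC]
3. ∠FVH = 64°  [same arc HF]
4. ∠FHV = 56°  [△HPF]
5. ∠HFV = 60°  [△HFV]

∠HFV = 60°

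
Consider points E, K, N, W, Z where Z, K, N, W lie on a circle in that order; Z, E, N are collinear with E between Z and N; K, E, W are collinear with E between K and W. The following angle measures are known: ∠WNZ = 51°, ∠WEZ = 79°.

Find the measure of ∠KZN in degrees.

∠KZN = 28°

1. ∠WKZ = 51°  [same arc ZW]
2. ∠KEN = 79°  [vertical angles at E]
3. ∠KEZ = 101°  [linear pair at E on ZN]
4. ∠KZN = 28°  [△ZEK]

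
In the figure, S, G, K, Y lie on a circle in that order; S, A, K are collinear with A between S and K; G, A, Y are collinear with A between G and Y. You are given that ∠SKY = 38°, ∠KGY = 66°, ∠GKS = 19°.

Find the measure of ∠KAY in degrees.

∠KAY = 85°

1. ∠KSY = 66°  [same arc KY]
2. ∠GYS = 19°  [same arc SG]
3. ∠SAY = 95°  [△SAY]
4. ∠KAY = 85°  [linear pair at A on SK]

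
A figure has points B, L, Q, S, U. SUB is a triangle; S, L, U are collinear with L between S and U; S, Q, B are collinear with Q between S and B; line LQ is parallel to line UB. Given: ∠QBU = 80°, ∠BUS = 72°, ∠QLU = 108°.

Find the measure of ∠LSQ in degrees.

1. ∠SBU = 80°  [Q on ray BS]
2. ∠BSU = 28°  [△SUB]
3. ∠LSQ = 28°  [L on SU, Q on SB]

∠LSQ = 28°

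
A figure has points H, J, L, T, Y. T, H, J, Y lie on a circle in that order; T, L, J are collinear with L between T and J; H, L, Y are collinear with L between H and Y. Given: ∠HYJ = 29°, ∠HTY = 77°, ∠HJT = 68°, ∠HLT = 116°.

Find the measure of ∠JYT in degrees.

∠JYT = 97°

1. ∠HTJ = 29°  [same arc HJ]
2. ∠JHT = 83°  [△THJ]
3. ∠JYT = 97°  [cyclic THJY, opposite ∠H+∠Y]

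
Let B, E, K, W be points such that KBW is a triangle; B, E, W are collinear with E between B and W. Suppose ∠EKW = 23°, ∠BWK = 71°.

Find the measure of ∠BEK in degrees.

1. ∠EWK = 71°  [E on ray WB]
2. ∠KEW = 86°  [△KEW]
3. ∠BEK = 94°  [linear pair at E on BW]

∠BEK = 94°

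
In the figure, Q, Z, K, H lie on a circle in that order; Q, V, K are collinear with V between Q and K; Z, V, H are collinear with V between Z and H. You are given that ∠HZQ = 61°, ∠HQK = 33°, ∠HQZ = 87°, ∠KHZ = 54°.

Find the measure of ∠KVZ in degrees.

1. ∠QHZ = 32°  [△QZH]
2. ∠HZK = 33°  [same arc KH]
3. ∠QKZ = 32°  [same arc QZ]
4. ∠KVZ = 115°  [△ZVK]

∠KVZ = 115°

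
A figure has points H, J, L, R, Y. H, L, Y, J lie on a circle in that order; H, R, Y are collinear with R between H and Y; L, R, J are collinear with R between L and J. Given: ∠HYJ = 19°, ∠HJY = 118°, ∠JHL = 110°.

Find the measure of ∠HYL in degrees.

1. ∠HLJ = 19°  [same arc HJ]
2. ∠HJL = 51°  [△HLJ]
3. ∠HYL = 51°  [same arc HL]

∠HYL = 51°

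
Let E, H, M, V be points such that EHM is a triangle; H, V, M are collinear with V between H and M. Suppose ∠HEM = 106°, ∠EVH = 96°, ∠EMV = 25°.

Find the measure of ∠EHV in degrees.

∠EHV = 49°

1. ∠EMH = 25°  [V on ray MH]
2. ∠EHM = 49°  [△EHM]
3. ∠EHV = 49°  [V on ray HM]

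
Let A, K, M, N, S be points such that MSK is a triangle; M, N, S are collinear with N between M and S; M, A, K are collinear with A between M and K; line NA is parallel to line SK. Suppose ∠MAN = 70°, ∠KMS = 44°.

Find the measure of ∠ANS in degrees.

1. ∠MKS = 70°  [NA∥SK, corresponding at A]
2. ∠KSM = 66°  [△MSK]
3. ∠ANM = 66°  [NA∥SK, corresponding at N]
4. ∠ANS = 114°  [linear pair at N on MS]

∠ANS = 114°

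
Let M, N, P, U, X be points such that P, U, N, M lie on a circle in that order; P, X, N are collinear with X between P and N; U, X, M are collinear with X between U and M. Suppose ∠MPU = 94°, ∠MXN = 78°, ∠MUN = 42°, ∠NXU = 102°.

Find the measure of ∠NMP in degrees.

1. ∠MNU = 86°  [cyclic PUNM, opposite ∠P+∠N]
2. ∠MPN = 42°  [same arc NM]
3. ∠NMU = 52°  [△UNM]
4. ∠MNP = 50°  [△NXM]
5. ∠NMP = 88°  [△PNM]

∠NMP = 88°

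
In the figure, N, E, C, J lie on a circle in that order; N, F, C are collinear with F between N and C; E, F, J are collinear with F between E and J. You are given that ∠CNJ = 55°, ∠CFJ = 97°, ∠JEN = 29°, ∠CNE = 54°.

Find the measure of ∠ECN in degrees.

1. ∠CEJ = 55°  [same arc CJ]
2. ∠EFN = 97°  [vertical angles at F]
3. ∠CFE = 83°  [linear pair at F on NC]
4. ∠ECN = 42°  [△EFC]

∠ECN = 42°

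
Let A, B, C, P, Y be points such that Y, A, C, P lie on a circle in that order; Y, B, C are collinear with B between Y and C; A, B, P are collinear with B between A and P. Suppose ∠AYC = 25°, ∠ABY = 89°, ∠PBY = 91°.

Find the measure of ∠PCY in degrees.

∠PCY = 66°

1. ∠APC = 25°  [same arc AC]
2. ∠CBP = 89°  [vertical angles at B]
3. ∠PCY = 66°  [△CBP]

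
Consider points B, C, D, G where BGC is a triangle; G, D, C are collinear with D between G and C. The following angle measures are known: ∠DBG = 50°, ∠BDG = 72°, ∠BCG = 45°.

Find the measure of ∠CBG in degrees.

1. ∠BGD = 58°  [△BGD]
2. ∠BGC = 58°  [D on ray GC]
3. ∠CBG = 77°  [△BGC]

∠CBG = 77°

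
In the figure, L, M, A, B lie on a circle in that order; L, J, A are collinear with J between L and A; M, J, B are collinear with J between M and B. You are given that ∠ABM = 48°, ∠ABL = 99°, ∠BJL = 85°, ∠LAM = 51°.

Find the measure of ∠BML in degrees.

∠BML = 37°

1. ∠ALM = 48°  [same arc MA]
2. ∠AJM = 85°  [vertical angles at J]
3. ∠LJM = 95°  [linear pair at J on LA]
4. ∠BML = 37°  [△LJM]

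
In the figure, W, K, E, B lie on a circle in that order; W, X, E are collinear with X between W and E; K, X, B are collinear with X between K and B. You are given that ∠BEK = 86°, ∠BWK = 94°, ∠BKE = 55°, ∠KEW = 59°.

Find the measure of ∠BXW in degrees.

∠BXW = 66°

1. ∠BWE = 55°  [same arc EB]
2. ∠KBW = 59°  [same arc WK]
3. ∠BXW = 66°  [△WXB]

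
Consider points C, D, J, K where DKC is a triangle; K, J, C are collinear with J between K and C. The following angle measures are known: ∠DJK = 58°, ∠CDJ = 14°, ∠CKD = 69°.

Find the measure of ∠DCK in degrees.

1. ∠CJD = 122°  [linear pair at J on KC]
2. ∠DCJ = 44°  [△DJC]
3. ∠DCK = 44°  [J on ray CK]

∠DCK = 44°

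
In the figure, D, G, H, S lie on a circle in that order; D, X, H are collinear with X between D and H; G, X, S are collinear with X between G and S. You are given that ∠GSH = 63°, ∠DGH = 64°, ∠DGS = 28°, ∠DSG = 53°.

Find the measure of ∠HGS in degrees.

∠HGS = 36°

1. ∠DSH = 116°  [cyclic DGHS, opposite ∠G+∠S]
2. ∠DHS = 28°  [same arc DS]
3. ∠HDS = 36°  [△DHS]
4. ∠HGS = 36°  [same arc HS]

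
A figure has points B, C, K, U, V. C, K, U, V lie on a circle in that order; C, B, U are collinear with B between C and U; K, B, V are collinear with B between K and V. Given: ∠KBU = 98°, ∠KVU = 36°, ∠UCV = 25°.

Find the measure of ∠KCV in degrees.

1. ∠CBV = 98°  [vertical angles at B]
2. ∠CBK = 82°  [linear pair at B on CU]
3. ∠KCU = 36°  [same arc KU]
4. ∠CVK = 57°  [△CBV]
5. ∠CKV = 62°  [△CBK]
6. ∠KCV = 61°  [△CKV]

∠KCV = 61°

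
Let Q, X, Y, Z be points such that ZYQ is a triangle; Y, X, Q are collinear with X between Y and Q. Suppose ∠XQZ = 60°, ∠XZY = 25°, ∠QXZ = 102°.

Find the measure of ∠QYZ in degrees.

1. ∠YXZ = 78°  [linear pair at X on YQ]
2. ∠XYZ = 77°  [△ZYX]
3. ∠QYZ = 77°  [X on ray YQ]

∠QYZ = 77°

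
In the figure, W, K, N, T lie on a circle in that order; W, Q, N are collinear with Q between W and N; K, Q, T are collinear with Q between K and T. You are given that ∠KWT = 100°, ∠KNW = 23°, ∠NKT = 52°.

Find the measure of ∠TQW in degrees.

∠TQW = 105°

1. ∠KTW = 23°  [same arc WK]
2. ∠NWT = 52°  [same arc NT]
3. ∠TQW = 105°  [△WQT]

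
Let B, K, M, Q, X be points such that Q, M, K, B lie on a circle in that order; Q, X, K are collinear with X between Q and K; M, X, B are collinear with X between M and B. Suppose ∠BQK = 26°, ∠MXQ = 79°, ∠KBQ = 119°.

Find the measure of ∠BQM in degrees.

∠BQM = 92°

1. ∠BMK = 26°  [same arc KB]
2. ∠BKQ = 35°  [△QKB]
3. ∠KXM = 101°  [linear pair at X on QK]
4. ∠MKQ = 53°  [△MXK]
5. ∠BMQ = 35°  [same arc QB]
6. ∠MBQ = 53°  [same arc QM]
7. ∠BQM = 92°  [△QMB]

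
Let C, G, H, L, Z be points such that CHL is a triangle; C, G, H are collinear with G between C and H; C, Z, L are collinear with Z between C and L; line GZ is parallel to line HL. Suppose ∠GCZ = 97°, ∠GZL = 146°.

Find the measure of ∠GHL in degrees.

∠GHL = 49°

1. ∠CZG = 34°  [linear pair at Z on CL]
2. ∠CGZ = 49°  [△CGZ]
3. ∠HGZ = 131°  [linear pair at G on CH]
4. ∠GHL = 49°  [GZ∥HL, co-interior at H–G]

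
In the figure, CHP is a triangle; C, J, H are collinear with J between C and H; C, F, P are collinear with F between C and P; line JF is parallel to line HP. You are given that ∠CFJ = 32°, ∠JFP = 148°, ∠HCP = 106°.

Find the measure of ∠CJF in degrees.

∠CJF = 42°

1. ∠CPH = 32°  [JF∥HP, corresponding at F]
2. ∠CHP = 42°  [△CHP]
3. ∠CJF = 42°  [JF∥HP, corresponding at J]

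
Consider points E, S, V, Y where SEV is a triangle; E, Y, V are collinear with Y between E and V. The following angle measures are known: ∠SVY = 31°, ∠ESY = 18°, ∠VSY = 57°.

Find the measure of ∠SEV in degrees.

1. ∠SYV = 92°  [△SYV]
2. ∠EYS = 88°  [linear pair at Y on EV]
3. ∠SEY = 74°  [△SEY]
4. ∠SEV = 74°  [Y on ray EV]

∠SEV = 74°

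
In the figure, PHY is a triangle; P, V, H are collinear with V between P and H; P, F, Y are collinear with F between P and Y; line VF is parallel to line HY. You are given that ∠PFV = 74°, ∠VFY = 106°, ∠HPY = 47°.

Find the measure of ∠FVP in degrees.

∠FVP = 59°

1. ∠HYP = 74°  [VF∥HY, corresponding at F]
2. ∠PHY = 59°  [△PHY]
3. ∠FVP = 59°  [VF∥HY, corresponding at V]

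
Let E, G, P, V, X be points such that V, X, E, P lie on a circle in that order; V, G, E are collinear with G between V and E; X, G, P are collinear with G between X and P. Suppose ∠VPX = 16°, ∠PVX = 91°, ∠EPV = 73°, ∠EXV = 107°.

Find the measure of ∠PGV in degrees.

∠PGV = 130°

1. ∠PXV = 73°  [△VXP]
2. ∠PEV = 73°  [same arc VP]
3. ∠EVP = 34°  [△VEP]
4. ∠PGV = 130°  [△VGP]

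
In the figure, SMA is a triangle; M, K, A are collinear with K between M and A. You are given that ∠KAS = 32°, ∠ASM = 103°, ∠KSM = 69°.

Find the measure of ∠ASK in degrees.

∠ASK = 34°

1. ∠MAS = 32°  [K on ray AM]
2. ∠AMS = 45°  [△SMA]
3. ∠KMS = 45°  [K on ray MA]
4. ∠MKS = 66°  [△SMK]
5. ∠AKS = 114°  [linear pair at K on MA]
6. ∠ASK = 34°  [△SKA]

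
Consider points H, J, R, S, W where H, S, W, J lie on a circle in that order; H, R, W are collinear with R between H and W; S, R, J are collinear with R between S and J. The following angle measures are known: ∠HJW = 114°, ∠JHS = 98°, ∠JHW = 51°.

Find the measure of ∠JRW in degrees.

1. ∠HWJ = 15°  [△HWJ]
2. ∠JWS = 82°  [cyclic HSWJ, opposite ∠H+∠W]
3. ∠JSW = 51°  [same arc WJ]
4. ∠SJW = 47°  [△SWJ]
5. ∠JRW = 118°  [△WRJ]

∠JRW = 118°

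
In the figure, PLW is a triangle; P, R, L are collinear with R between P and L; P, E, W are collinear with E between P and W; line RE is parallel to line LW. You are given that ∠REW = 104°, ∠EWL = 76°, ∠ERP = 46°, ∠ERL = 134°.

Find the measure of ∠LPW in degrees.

1. ∠LWP = 76°  [E on ray WP]
2. ∠PLW = 46°  [RE∥LW, corresponding at R]
3. ∠LPW = 58°  [△PLW]

∠LPW = 58°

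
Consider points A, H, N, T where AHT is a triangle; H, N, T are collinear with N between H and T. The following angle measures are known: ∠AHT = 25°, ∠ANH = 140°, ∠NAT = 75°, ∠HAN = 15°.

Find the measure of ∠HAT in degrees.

∠HAT = 90°

1. ∠ANT = 40°  [linear pair at N on HT]
2. ∠ATN = 65°  [△ANT]
3. ∠ATH = 65°  [N on ray TH]
4. ∠HAT = 90°  [△AHT]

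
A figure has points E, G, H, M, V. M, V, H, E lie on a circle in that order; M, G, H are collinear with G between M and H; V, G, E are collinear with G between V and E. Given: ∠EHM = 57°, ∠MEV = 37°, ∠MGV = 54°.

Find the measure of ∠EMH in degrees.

∠EMH = 17°

1. ∠MHV = 37°  [same arc MV]
2. ∠HGV = 126°  [linear pair at G on MH]
3. ∠EVH = 17°  [△VGH]
4. ∠EMH = 17°  [same arc HE]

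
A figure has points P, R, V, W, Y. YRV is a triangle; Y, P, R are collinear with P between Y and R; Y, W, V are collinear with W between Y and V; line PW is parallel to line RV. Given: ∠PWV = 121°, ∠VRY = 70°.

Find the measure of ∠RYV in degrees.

∠RYV = 51°

1. ∠PWY = 59°  [linear pair at W on YV]
2. ∠WPY = 70°  [PW∥RV, corresponding at P]
3. ∠PYW = 51°  [△YPW]
4. ∠RYV = 51°  [P on YR, W on YV]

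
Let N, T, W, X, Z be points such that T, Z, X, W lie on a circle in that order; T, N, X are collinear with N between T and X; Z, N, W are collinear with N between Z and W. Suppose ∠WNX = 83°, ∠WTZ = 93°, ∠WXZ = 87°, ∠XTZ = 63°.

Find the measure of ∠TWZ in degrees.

1. ∠TNZ = 83°  [vertical angles at N]
2. ∠TZW = 34°  [△TNZ]
3. ∠TWZ = 53°  [△TZW]

∠TWZ = 53°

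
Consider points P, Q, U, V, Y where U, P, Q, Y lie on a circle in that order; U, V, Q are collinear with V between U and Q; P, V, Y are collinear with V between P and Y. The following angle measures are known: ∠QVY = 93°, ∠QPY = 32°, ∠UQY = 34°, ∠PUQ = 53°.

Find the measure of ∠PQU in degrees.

∠PQU = 61°

1. ∠PVU = 93°  [vertical angles at V]
2. ∠PVQ = 87°  [linear pair at V on UQ]
3. ∠PQU = 61°  [△PVQ]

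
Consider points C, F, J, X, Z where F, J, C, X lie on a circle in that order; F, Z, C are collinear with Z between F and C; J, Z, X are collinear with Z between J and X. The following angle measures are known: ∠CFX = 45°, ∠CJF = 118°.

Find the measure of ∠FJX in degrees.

∠FJX = 73°

1. ∠CXF = 62°  [cyclic FJCX, opposite ∠J+∠X]
2. ∠FCX = 73°  [△FCX]
3. ∠FJX = 73°  [same arc FX]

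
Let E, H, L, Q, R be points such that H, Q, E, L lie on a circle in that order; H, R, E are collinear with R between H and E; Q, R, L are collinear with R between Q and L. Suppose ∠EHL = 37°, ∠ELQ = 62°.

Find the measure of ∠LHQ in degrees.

1. ∠EQL = 37°  [same arc EL]
2. ∠LEQ = 81°  [△QEL]
3. ∠LHQ = 99°  [cyclic HQEL, opposite ∠H+∠E]

∠LHQ = 99°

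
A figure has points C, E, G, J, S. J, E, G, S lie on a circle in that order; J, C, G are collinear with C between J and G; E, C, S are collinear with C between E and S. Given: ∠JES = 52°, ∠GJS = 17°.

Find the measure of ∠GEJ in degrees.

∠GEJ = 69°

1. ∠JGS = 52°  [same arc JS]
2. ∠GSJ = 111°  [△JGS]
3. ∠GEJ = 69°  [cyclic JEGS, opposite ∠E+∠S]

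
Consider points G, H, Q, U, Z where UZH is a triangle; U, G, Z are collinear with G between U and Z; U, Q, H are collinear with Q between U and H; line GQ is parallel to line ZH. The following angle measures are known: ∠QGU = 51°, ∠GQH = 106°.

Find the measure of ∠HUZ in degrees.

1. ∠GQU = 74°  [linear pair at Q on UH]
2. ∠GUQ = 55°  [△UGQ]
3. ∠HUZ = 55°  [G on UZ, Q on UH]

∠HUZ = 55°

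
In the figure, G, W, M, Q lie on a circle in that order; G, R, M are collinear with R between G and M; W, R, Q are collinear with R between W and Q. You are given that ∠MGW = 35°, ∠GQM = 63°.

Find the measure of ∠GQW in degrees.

∠GQW = 28°

1. ∠GWM = 117°  [cyclic GWMQ, opposite ∠W+∠Q]
2. ∠GMW = 28°  [△GWM]
3. ∠GQW = 28°  [same arc GW]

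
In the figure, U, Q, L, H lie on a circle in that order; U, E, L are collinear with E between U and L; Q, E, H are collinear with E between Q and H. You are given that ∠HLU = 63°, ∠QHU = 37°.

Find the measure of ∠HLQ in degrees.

∠HLQ = 100°

1. ∠HQU = 63°  [same arc UH]
2. ∠HUQ = 80°  [△UQH]
3. ∠HLQ = 100°  [cyclic UQLH, opposite ∠U+∠L]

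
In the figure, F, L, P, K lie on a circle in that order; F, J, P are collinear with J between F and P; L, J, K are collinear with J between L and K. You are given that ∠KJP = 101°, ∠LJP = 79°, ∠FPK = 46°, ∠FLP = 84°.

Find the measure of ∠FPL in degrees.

∠FPL = 63°

1. ∠FJL = 101°  [vertical angles at J]
2. ∠FLK = 46°  [same arc FK]
3. ∠LFP = 33°  [△FJL]
4. ∠FPL = 63°  [△FLP]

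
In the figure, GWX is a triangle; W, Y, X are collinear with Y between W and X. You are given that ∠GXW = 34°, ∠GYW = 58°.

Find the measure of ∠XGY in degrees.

∠XGY = 24°

1. ∠GXY = 34°  [Y on ray XW]
2. ∠GYX = 122°  [linear pair at Y on WX]
3. ∠XGY = 24°  [△GYX]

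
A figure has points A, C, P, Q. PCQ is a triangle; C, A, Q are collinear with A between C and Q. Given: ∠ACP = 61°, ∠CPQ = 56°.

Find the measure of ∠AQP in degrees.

∠AQP = 63°

1. ∠PCQ = 61°  [A on ray CQ]
2. ∠CQP = 63°  [△PCQ]
3. ∠AQP = 63°  [A on ray QC]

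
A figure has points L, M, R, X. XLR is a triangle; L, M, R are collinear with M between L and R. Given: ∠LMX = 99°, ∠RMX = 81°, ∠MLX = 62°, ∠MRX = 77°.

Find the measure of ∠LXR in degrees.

∠LXR = 41°

1. ∠RLX = 62°  [M on ray LR]
2. ∠LRX = 77°  [M on ray RL]
3. ∠LXR = 41°  [△XLR]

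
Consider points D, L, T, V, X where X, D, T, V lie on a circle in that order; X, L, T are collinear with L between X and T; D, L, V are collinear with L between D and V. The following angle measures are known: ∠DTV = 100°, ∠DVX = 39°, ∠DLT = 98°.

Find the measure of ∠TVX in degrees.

1. ∠DXV = 80°  [cyclic XDTV, opposite ∠X+∠T]
2. ∠VDX = 61°  [△XDV]
3. ∠VLX = 98°  [vertical angles at L]
4. ∠VTX = 61°  [same arc XV]
5. ∠TXV = 43°  [△XLV]
6. ∠TVX = 76°  [△XTV]

∠TVX = 76°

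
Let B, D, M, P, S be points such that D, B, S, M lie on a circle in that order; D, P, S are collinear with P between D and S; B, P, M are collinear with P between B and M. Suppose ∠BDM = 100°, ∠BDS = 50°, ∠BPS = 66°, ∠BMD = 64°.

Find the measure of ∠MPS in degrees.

1. ∠DBM = 16°  [△DBM]
2. ∠BMS = 50°  [same arc BS]
3. ∠DSM = 16°  [same arc DM]
4. ∠MPS = 114°  [△SPM]

∠MPS = 114°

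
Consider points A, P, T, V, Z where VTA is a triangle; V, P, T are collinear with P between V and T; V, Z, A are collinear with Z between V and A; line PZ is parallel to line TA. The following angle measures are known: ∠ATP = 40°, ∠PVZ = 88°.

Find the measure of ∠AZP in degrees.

∠AZP = 128°

1. ∠ATV = 40°  [P on ray TV]
2. ∠AVT = 88°  [P on VT, Z on VA]
3. ∠TAV = 52°  [△VTA]
4. ∠PZV = 52°  [PZ∥TA, corresponding at Z]
5. ∠AZP = 128°  [linear pair at Z on VA]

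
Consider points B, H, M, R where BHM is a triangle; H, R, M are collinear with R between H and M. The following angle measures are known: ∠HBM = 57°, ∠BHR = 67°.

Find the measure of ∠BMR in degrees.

∠BMR = 56°

1. ∠BHM = 67°  [R on ray HM]
2. ∠BMH = 56°  [△BHM]
3. ∠BMR = 56°  [R on ray MH]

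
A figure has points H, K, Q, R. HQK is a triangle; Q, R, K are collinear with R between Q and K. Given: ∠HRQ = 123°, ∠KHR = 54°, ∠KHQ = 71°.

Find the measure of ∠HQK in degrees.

∠HQK = 40°

1. ∠HRK = 57°  [linear pair at R on QK]
2. ∠HKR = 69°  [△HRK]
3. ∠HKQ = 69°  [R on ray KQ]
4. ∠HQK = 40°  [△HQK]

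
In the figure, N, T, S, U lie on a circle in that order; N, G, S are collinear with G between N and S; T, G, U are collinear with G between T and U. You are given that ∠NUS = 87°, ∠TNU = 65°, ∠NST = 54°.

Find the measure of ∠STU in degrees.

1. ∠NTS = 93°  [cyclic NTSU, opposite ∠T+∠U]
2. ∠TSU = 115°  [cyclic NTSU, opposite ∠N+∠S]
3. ∠SNT = 33°  [△NTS]
4. ∠SUT = 33°  [same arc TS]
5. ∠STU = 32°  [△TSU]

∠STU = 32°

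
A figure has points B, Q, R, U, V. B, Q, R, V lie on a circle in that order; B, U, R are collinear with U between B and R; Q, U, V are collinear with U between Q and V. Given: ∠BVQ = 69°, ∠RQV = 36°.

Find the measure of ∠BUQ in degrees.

1. ∠BRQ = 69°  [same arc BQ]
2. ∠QUR = 75°  [△QUR]
3. ∠BUQ = 105°  [linear pair at U on BR]

∠BUQ = 105°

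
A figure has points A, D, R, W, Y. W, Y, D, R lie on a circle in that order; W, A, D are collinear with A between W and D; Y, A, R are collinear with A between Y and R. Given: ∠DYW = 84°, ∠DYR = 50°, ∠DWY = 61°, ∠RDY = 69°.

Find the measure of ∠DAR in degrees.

1. ∠DRW = 96°  [cyclic WYDR, opposite ∠Y+∠R]
2. ∠DWR = 50°  [same arc DR]
3. ∠DRY = 61°  [△YDR]
4. ∠RDW = 34°  [△WDR]
5. ∠DAR = 85°  [△DAR]

∠DAR = 85°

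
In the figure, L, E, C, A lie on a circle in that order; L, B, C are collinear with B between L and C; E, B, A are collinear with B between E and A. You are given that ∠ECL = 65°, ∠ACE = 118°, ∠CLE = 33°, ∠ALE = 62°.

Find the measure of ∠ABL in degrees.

∠ABL = 86°

1. ∠EAL = 65°  [same arc LE]
2. ∠CEL = 82°  [△LEC]
3. ∠AEL = 53°  [△LEA]
4. ∠CAL = 98°  [cyclic LECA, opposite ∠E+∠A]
5. ∠ACL = 53°  [same arc LA]
6. ∠ALC = 29°  [△LCA]
7. ∠ABL = 86°  [△LBA]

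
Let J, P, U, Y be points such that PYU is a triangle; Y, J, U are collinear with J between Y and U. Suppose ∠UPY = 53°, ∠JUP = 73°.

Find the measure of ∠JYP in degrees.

∠JYP = 54°

1. ∠PUY = 73°  [J on ray UY]
2. ∠PYU = 54°  [△PYU]
3. ∠JYP = 54°  [J on ray YU]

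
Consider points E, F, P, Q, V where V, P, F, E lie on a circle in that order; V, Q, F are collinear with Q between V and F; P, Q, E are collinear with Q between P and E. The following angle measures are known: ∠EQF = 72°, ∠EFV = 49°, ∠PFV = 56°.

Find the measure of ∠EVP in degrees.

1. ∠EPV = 49°  [same arc VE]
2. ∠PEV = 56°  [same arc VP]
3. ∠EVP = 75°  [△VPE]

∠EVP = 75°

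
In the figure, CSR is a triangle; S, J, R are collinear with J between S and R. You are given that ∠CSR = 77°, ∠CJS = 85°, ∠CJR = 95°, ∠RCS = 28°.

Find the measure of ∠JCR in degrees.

∠JCR = 10°

1. ∠CRS = 75°  [△CSR]
2. ∠CRJ = 75°  [J on ray RS]
3. ∠JCR = 10°  [△CJR]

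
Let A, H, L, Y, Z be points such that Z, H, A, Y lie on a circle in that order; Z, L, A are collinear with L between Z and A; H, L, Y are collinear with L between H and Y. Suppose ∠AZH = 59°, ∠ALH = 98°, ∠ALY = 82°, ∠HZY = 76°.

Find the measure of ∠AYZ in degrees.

∠AYZ = 124°

1. ∠AYH = 59°  [same arc HA]
2. ∠YAZ = 39°  [△ALY]
3. ∠HAY = 104°  [cyclic ZHAY, opposite ∠Z+∠A]
4. ∠AHY = 17°  [△HAY]
5. ∠AZY = 17°  [same arc AY]
6. ∠AYZ = 124°  [△ZAY]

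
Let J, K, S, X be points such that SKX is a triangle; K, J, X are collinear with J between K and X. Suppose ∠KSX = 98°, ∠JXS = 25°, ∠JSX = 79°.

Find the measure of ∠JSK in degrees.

∠JSK = 19°

1. ∠SJX = 76°  [△SJX]
2. ∠KXS = 25°  [J on ray XK]
3. ∠KJS = 104°  [linear pair at J on KX]
4. ∠SKX = 57°  [△SKX]
5. ∠JKS = 57°  [J on ray KX]
6. ∠JSK = 19°  [△SKJ]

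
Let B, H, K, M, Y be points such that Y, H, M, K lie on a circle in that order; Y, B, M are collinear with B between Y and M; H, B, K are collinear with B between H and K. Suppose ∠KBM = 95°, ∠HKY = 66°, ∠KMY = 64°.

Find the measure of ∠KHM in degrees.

1. ∠HBY = 95°  [vertical angles at B]
2. ∠HMY = 66°  [same arc YH]
3. ∠HBM = 85°  [linear pair at B on YM]
4. ∠KHM = 29°  [△HBM]

∠KHM = 29°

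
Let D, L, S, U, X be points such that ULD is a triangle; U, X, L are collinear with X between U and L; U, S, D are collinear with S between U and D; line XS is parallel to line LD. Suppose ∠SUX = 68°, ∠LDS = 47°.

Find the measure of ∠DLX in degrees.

∠DLX = 65°

1. ∠DUL = 68°  [X on UL, S on UD]
2. ∠LDU = 47°  [S on ray DU]
3. ∠DLU = 65°  [△ULD]
4. ∠DLX = 65°  [X on ray LU]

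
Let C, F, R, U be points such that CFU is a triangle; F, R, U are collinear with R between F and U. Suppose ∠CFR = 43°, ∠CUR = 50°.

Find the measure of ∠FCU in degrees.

∠FCU = 87°

1. ∠CFU = 43°  [R on ray FU]
2. ∠CUF = 50°  [R on ray UF]
3. ∠FCU = 87°  [△CFU]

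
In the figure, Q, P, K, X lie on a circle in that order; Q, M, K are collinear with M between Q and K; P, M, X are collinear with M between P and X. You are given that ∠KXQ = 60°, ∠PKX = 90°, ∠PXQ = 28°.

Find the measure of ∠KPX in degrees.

∠KPX = 58°

1. ∠KPQ = 120°  [cyclic QPKX, opposite ∠P+∠X]
2. ∠PKQ = 28°  [same arc QP]
3. ∠KQP = 32°  [△QPK]
4. ∠KXP = 32°  [same arc PK]
5. ∠KPX = 58°  [△PKX]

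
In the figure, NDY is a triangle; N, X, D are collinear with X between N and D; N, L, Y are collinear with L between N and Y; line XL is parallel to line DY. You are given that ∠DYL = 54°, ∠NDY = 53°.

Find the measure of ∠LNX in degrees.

∠LNX = 73°

1. ∠DYN = 54°  [L on ray YN]
2. ∠DNY = 73°  [△NDY]
3. ∠LNX = 73°  [X on ND, L on NY]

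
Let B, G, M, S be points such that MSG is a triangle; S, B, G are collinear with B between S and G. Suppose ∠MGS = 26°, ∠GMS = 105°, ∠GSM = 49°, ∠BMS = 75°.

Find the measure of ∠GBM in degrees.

1. ∠BSM = 49°  [B on ray SG]
2. ∠MBS = 56°  [△MSB]
3. ∠GBM = 124°  [linear pair at B on SG]

∠GBM = 124°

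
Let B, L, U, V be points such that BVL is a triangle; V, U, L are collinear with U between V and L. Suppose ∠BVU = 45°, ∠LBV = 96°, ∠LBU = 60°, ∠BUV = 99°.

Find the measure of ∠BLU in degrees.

∠BLU = 39°

1. ∠BVL = 45°  [U on ray VL]
2. ∠BLV = 39°  [△BVL]
3. ∠BLU = 39°  [U on ray LV]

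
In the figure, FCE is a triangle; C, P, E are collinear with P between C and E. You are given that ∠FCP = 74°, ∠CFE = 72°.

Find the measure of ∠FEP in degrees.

1. ∠ECF = 74°  [P on ray CE]
2. ∠CEF = 34°  [△FCE]
3. ∠FEP = 34°  [P on ray EC]

∠FEP = 34°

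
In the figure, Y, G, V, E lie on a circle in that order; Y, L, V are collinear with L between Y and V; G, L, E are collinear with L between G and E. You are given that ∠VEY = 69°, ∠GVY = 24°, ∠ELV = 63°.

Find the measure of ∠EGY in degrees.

∠EGY = 72°

1. ∠VGY = 111°  [cyclic YGVE, opposite ∠G+∠E]
2. ∠GYV = 45°  [△YGV]
3. ∠GLY = 63°  [vertical angles at L]
4. ∠EGY = 72°  [△YLG]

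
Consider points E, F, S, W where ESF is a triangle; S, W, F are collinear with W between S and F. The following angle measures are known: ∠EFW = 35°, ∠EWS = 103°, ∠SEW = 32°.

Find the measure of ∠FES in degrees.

∠FES = 100°

1. ∠EFS = 35°  [W on ray FS]
2. ∠ESW = 45°  [△ESW]
3. ∠ESF = 45°  [W on ray SF]
4. ∠FES = 100°  [△ESF]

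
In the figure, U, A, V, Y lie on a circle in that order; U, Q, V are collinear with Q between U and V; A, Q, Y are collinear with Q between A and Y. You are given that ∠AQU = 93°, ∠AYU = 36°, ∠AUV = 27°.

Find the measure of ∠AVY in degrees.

1. ∠UAY = 60°  [△UQA]
2. ∠AUY = 84°  [△UAY]
3. ∠AVY = 96°  [cyclic UAVY, opposite ∠U+∠V]

∠AVY = 96°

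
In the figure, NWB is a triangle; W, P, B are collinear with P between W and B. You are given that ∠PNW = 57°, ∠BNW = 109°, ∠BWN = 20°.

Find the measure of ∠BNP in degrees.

1. ∠NBW = 51°  [△NWB]
2. ∠NWP = 20°  [P on ray WB]
3. ∠NBP = 51°  [P on ray BW]
4. ∠NPW = 103°  [△NWP]
5. ∠BPN = 77°  [linear pair at P on WB]
6. ∠BNP = 52°  [△NPB]

∠BNP = 52°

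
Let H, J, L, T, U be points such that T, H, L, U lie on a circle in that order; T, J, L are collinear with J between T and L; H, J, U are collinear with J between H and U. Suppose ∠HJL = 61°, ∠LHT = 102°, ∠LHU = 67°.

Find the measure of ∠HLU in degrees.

1. ∠HLT = 52°  [△HJL]
2. ∠HTL = 26°  [△THL]
3. ∠HUL = 26°  [same arc HL]
4. ∠HLU = 87°  [△HLU]

∠HLU = 87°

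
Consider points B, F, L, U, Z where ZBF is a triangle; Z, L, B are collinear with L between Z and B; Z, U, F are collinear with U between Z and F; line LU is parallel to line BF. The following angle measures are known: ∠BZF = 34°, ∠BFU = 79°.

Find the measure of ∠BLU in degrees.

∠BLU = 113°

1. ∠BFZ = 79°  [U on ray FZ]
2. ∠FBZ = 67°  [△ZBF]
3. ∠ULZ = 67°  [LU∥BF, corresponding at L]
4. ∠BLU = 113°  [linear pair at L on ZB]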